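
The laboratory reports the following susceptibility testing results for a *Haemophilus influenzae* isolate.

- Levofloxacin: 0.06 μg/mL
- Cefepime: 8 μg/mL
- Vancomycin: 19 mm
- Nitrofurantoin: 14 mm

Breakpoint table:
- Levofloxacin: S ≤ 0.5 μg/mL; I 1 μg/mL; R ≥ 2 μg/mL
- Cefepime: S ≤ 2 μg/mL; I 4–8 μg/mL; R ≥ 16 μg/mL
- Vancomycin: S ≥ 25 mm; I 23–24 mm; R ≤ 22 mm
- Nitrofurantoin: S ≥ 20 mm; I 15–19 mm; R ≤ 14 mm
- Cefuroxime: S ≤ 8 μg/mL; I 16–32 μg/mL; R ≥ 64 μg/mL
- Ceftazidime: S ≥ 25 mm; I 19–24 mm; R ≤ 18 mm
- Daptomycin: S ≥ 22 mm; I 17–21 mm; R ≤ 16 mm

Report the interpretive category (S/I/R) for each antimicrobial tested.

Levofloxacin 0.06 μg/mL: ≤ 0.5 μg/mL — Susceptible
Cefepime (8 μg/mL) in 4–8 μg/mL — Intermediate
Vancomycin 19 mm: ≤ 22 mm — Resistant
Nitrofurantoin 14 mm: ≤ 14 mm ⇒ Resistant

S, I, R, R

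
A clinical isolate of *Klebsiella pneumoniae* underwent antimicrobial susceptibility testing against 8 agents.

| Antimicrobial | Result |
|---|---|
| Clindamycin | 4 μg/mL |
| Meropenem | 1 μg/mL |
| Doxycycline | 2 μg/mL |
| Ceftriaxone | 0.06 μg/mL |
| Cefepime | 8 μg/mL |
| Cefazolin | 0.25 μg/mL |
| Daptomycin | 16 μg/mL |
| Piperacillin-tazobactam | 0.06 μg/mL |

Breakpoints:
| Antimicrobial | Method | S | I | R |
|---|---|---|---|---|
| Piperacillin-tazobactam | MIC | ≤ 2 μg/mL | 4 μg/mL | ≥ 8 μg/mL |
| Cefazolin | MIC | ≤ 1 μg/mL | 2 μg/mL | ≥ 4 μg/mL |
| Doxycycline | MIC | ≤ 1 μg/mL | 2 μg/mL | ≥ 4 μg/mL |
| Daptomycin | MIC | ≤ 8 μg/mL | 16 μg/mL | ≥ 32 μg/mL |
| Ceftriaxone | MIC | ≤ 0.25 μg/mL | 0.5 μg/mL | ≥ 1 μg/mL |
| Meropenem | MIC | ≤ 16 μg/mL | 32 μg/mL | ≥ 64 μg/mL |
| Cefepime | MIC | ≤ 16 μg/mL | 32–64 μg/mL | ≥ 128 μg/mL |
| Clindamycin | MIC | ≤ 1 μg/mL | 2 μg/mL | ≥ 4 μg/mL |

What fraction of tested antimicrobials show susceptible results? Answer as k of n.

Clindamycin (4 μg/mL) ≥ 4 μg/mL → resistant
Meropenem (1 μg/mL) ≤ 16 μg/mL — susceptible
Doxycycline: 2 μg/mL is = 2 μg/mL ⇒ I
Ceftriaxone: 0.06 μg/mL is ≤ 0.25 μg/mL ⇒ Susceptible
Cefepime (8 μg/mL) ≤ 16 μg/mL — Susceptible
Cefazolin (0.25 μg/mL) ≤ 1 μg/mL ⇒ S
Daptomycin (16 μg/mL) = 16 μg/mL — I
Piperacillin-tazobactam: 0.06 μg/mL is ≤ 2 μg/mL → S
Susceptible: 5/8

5 of 8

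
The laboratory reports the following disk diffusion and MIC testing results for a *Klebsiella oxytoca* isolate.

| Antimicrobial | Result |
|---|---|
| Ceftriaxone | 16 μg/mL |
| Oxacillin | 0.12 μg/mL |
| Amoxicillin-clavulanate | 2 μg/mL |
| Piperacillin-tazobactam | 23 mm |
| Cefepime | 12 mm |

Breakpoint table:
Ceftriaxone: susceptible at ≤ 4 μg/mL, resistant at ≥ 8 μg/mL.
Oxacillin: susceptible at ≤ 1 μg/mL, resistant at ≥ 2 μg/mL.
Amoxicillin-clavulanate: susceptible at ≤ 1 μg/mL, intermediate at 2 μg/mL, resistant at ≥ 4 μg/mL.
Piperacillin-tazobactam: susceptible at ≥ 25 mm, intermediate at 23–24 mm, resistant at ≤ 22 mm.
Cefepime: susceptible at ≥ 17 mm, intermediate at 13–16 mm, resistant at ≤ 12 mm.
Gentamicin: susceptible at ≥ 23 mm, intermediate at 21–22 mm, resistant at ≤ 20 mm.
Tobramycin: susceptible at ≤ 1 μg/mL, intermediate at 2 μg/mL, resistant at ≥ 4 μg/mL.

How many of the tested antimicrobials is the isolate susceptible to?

1

Ceftriaxone 16 μg/mL: ≥ 8 μg/mL — Resistant
Oxacillin 0.12 μg/mL: ≤ 1 μg/mL — susceptible
Amoxicillin-clavulanate: 2 μg/mL is = 2 μg/mL ⇒ Intermediate
Piperacillin-tazobactam 23 mm: in 23–24 mm — Intermediate
Cefepime: 12 mm is ≤ 12 mm → resistant
Susceptible: 1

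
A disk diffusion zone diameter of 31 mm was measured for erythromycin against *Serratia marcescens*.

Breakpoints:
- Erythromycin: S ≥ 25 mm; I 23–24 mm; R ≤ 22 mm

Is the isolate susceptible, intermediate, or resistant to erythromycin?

Erythromycin (31 mm) ≥ 25 mm → S

Susceptible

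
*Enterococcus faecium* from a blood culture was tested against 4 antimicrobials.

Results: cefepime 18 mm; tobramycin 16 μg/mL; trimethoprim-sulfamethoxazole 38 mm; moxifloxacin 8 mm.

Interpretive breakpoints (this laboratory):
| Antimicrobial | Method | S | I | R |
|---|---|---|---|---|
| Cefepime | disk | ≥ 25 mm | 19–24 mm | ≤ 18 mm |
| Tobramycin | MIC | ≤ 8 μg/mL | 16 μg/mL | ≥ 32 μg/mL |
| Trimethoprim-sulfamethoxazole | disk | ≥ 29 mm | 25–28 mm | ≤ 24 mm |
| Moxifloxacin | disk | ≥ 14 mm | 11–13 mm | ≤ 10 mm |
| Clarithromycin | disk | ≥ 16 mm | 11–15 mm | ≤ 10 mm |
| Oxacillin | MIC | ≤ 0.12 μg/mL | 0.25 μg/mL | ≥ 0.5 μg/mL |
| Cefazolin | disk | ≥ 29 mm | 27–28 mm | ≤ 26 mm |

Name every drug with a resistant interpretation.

cefepime, moxifloxacin

Cefepime (18 mm) ≤ 18 mm ⇒ Resistant
Tobramycin: 16 μg/mL is = 16 μg/mL → I
Trimethoprim-sulfamethoxazole: 38 mm is ≥ 29 mm ⇒ susceptible
Moxifloxacin 8 mm: ≤ 10 mm ⇒ resistant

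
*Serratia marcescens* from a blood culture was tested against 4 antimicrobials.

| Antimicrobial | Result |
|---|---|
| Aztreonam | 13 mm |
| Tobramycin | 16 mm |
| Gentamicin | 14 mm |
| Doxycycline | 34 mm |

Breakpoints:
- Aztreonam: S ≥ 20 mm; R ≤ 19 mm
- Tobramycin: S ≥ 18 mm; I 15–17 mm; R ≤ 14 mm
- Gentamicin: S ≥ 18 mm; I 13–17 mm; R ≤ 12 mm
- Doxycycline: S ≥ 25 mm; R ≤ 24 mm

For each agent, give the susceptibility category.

R, I, I, S

Aztreonam: 13 mm is ≤ 19 mm → resistant
Tobramycin 16 mm: in 15–17 mm ⇒ intermediate
Gentamicin (14 mm) in 13–17 mm — intermediate
Doxycycline (34 mm) ≥ 25 mm ⇒ S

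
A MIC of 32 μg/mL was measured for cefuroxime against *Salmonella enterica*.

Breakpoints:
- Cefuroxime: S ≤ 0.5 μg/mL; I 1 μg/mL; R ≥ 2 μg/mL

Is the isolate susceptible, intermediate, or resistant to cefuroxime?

Cefuroxime (32 μg/mL) ≥ 2 μg/mL — Resistant

Resistant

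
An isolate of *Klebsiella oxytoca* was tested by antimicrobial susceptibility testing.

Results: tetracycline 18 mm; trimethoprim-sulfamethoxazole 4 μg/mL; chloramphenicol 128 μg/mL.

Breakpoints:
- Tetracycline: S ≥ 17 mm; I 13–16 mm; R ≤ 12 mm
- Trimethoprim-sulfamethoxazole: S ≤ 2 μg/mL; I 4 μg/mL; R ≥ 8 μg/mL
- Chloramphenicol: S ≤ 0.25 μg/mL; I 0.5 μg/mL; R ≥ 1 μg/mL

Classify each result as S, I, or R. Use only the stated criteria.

Tetracycline: 18 mm is ≥ 17 mm → Susceptible
Trimethoprim-sulfamethoxazole: 4 μg/mL is = 4 μg/mL — intermediate
Chloramphenicol (128 μg/mL) ≥ 1 μg/mL — Resistant

S, I, R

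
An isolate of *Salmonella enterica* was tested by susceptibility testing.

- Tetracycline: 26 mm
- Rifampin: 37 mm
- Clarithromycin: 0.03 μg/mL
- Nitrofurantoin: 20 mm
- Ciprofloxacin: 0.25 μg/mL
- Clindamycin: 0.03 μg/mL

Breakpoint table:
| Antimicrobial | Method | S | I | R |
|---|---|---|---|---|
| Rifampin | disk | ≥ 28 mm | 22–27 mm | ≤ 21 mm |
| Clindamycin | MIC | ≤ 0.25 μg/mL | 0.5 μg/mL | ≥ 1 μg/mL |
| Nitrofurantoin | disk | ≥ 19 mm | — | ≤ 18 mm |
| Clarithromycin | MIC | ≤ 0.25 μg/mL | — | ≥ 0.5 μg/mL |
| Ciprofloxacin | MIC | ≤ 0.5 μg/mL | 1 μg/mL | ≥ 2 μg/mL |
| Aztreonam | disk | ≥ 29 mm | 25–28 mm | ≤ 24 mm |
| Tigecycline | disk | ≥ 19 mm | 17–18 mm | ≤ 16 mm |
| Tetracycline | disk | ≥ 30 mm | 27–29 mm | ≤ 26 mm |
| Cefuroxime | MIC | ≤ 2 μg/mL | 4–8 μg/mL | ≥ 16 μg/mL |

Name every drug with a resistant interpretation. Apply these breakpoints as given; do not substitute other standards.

Tetracycline: 26 mm is ≤ 26 mm — R
Rifampin 37 mm: ≥ 28 mm ⇒ Susceptible
Clarithromycin 0.03 μg/mL: ≤ 0.25 μg/mL → susceptible
Nitrofurantoin: 20 mm is ≥ 19 mm ⇒ Susceptible
Ciprofloxacin: 0.25 μg/mL is ≤ 0.5 μg/mL → susceptible
Clindamycin 0.03 μg/mL: ≤ 0.25 μg/mL → susceptible

tetracycline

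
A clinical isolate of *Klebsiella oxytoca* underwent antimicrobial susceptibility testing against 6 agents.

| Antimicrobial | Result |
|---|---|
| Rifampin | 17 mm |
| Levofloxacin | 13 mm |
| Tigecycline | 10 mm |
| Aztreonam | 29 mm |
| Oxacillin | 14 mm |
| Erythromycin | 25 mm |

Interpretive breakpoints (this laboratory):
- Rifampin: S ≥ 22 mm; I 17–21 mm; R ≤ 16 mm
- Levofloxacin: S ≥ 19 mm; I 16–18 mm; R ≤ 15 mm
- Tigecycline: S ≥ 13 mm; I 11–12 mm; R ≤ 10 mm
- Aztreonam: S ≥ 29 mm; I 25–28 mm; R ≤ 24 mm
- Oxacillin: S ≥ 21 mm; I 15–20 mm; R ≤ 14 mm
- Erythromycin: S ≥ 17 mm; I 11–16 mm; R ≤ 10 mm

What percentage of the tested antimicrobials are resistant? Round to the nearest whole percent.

50%

Rifampin: 17 mm is in 17–21 mm ⇒ intermediate
Levofloxacin (13 mm) ≤ 15 mm ⇒ resistant
Tigecycline (10 mm) ≤ 10 mm → Resistant
Aztreonam 29 mm: ≥ 29 mm → S
Oxacillin (14 mm) ≤ 14 mm → R
Erythromycin 25 mm: ≥ 17 mm → S
Resistant: 3/6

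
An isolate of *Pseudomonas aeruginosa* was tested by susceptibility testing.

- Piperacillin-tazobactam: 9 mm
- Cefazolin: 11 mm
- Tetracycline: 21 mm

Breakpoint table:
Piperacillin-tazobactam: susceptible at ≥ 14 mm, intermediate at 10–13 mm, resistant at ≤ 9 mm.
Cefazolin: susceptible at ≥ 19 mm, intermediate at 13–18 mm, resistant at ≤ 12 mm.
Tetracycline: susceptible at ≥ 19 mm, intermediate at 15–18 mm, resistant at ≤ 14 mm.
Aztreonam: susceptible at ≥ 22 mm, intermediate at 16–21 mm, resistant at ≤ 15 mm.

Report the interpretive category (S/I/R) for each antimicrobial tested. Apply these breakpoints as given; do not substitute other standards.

Piperacillin-tazobactam 9 mm: ≤ 9 mm ⇒ R
Cefazolin: 11 mm is ≤ 12 mm ⇒ Resistant
Tetracycline 21 mm: ≥ 19 mm — S

R, R, S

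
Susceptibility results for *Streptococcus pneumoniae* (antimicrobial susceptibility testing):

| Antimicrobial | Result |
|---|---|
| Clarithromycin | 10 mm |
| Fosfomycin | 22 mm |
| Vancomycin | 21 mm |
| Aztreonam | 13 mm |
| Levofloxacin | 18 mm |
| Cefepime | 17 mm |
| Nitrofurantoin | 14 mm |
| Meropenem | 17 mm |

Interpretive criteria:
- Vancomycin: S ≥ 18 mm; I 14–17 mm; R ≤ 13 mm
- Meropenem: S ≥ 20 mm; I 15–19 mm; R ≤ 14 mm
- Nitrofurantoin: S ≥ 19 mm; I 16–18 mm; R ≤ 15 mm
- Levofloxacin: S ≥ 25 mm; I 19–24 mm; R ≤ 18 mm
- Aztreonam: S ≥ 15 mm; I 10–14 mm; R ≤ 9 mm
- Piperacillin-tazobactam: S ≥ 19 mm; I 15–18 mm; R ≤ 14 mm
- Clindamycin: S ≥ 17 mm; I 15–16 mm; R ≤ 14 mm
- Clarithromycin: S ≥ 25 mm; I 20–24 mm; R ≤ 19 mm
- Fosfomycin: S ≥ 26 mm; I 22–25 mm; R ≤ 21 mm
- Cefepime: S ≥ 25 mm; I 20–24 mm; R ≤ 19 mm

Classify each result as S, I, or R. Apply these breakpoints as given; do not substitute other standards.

R, I, S, I, R, R, R, I

Clarithromycin 10 mm: ≤ 19 mm → R
Fosfomycin (22 mm) in 22–25 mm ⇒ I
Vancomycin: 21 mm is ≥ 18 mm → Susceptible
Aztreonam 13 mm: in 10–14 mm — Intermediate
Levofloxacin: 18 mm is ≤ 18 mm ⇒ Resistant
Cefepime (17 mm) ≤ 19 mm → R
Nitrofurantoin: 14 mm is ≤ 15 mm → resistant
Meropenem: 17 mm is in 15–19 mm → Intermediate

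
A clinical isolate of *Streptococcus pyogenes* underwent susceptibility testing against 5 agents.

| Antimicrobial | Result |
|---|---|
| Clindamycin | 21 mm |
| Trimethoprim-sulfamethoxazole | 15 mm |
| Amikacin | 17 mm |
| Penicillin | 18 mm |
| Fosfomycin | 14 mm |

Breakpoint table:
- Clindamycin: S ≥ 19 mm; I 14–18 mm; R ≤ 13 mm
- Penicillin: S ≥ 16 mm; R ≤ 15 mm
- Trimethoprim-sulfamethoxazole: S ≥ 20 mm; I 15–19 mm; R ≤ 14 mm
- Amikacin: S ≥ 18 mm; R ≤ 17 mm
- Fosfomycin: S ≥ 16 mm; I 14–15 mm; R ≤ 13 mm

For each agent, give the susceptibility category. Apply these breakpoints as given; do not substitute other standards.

S, I, R, S, I

Clindamycin 21 mm: ≥ 19 mm — Susceptible
Trimethoprim-sulfamethoxazole (15 mm) in 15–19 mm ⇒ Intermediate
Amikacin: 17 mm is ≤ 17 mm ⇒ R
Penicillin (18 mm) ≥ 16 mm — susceptible
Fosfomycin (14 mm) in 14–15 mm ⇒ I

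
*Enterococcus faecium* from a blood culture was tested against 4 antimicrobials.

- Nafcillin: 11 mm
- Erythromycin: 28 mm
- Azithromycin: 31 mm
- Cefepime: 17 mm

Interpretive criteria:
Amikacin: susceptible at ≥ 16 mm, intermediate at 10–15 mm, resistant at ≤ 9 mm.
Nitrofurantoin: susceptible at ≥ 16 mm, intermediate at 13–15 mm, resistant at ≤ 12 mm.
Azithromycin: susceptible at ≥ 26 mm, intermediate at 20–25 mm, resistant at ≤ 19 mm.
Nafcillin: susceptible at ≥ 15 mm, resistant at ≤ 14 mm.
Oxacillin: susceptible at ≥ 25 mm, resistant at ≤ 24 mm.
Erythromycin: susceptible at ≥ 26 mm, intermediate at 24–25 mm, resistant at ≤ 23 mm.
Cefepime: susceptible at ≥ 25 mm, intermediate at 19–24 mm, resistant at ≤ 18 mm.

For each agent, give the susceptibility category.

R, S, S, R

Nafcillin: 11 mm is ≤ 14 mm — resistant
Erythromycin: 28 mm is ≥ 26 mm ⇒ susceptible
Azithromycin 31 mm: ≥ 26 mm — Susceptible
Cefepime (17 mm) ≤ 18 mm → Resistant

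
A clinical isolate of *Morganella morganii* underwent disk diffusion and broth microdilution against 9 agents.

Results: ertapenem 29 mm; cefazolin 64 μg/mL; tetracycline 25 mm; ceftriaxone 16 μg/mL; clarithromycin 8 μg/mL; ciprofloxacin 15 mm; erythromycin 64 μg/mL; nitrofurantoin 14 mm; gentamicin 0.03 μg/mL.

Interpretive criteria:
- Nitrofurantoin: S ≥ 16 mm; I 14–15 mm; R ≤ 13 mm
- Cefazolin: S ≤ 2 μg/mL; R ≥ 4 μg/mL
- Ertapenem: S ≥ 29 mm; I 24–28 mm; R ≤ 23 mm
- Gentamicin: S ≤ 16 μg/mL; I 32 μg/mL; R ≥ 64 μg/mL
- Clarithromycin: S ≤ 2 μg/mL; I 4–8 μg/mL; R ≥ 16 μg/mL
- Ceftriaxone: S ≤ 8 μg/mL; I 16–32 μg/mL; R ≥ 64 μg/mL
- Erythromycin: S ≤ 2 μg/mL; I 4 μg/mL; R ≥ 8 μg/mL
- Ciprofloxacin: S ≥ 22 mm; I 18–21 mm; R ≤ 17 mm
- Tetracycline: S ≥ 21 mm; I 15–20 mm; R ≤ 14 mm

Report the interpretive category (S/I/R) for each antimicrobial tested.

S, R, S, I, I, R, R, I, S

Ertapenem 29 mm: ≥ 29 mm ⇒ susceptible
Cefazolin (64 μg/mL) ≥ 4 μg/mL — resistant
Tetracycline (25 mm) ≥ 21 mm ⇒ Susceptible
Ceftriaxone (16 μg/mL) in 16–32 μg/mL — I
Clarithromycin (8 μg/mL) in 4–8 μg/mL ⇒ Intermediate
Ciprofloxacin (15 mm) ≤ 17 mm → resistant
Erythromycin: 64 μg/mL is ≥ 8 μg/mL ⇒ resistant
Nitrofurantoin (14 mm) in 14–15 mm ⇒ Intermediate
Gentamicin (0.03 μg/mL) ≤ 16 μg/mL → susceptible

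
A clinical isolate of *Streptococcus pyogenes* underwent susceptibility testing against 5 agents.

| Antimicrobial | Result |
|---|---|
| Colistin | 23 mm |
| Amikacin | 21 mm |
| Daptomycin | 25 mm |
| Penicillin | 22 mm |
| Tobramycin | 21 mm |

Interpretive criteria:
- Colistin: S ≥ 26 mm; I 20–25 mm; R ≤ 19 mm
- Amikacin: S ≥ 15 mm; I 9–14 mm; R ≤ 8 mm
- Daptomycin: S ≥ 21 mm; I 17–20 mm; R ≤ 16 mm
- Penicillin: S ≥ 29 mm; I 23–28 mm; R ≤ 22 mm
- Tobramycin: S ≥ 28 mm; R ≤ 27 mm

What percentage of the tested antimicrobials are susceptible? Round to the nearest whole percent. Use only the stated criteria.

Colistin 23 mm: in 20–25 mm ⇒ I
Amikacin: 21 mm is ≥ 15 mm ⇒ Susceptible
Daptomycin: 25 mm is ≥ 21 mm → Susceptible
Penicillin: 22 mm is ≤ 22 mm → Resistant
Tobramycin (21 mm) ≤ 27 mm → resistant
Susceptible: 2/5

40%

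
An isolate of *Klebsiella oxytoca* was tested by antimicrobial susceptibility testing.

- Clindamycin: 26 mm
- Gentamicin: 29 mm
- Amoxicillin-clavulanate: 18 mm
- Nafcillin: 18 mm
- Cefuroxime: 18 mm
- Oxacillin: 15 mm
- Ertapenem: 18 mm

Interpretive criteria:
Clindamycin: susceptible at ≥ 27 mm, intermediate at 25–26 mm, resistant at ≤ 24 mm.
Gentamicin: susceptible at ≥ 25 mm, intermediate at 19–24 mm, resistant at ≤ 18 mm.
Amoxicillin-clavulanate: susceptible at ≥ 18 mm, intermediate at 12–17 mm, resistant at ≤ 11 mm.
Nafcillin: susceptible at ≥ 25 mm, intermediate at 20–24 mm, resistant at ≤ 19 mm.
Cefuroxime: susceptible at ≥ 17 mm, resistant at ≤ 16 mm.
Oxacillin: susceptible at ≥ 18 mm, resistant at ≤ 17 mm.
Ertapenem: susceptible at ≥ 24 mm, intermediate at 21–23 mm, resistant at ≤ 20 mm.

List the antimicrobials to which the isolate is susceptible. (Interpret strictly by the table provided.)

Clindamycin (26 mm) in 25–26 mm — intermediate
Gentamicin 29 mm: ≥ 25 mm — susceptible
Amoxicillin-clavulanate 18 mm: ≥ 18 mm — susceptible
Nafcillin (18 mm) ≤ 19 mm ⇒ resistant
Cefuroxime: 18 mm is ≥ 17 mm — Susceptible
Oxacillin: 15 mm is ≤ 17 mm ⇒ R
Ertapenem: 18 mm is ≤ 20 mm → Resistant

gentamicin, amoxicillin-clavulanate, cefuroxime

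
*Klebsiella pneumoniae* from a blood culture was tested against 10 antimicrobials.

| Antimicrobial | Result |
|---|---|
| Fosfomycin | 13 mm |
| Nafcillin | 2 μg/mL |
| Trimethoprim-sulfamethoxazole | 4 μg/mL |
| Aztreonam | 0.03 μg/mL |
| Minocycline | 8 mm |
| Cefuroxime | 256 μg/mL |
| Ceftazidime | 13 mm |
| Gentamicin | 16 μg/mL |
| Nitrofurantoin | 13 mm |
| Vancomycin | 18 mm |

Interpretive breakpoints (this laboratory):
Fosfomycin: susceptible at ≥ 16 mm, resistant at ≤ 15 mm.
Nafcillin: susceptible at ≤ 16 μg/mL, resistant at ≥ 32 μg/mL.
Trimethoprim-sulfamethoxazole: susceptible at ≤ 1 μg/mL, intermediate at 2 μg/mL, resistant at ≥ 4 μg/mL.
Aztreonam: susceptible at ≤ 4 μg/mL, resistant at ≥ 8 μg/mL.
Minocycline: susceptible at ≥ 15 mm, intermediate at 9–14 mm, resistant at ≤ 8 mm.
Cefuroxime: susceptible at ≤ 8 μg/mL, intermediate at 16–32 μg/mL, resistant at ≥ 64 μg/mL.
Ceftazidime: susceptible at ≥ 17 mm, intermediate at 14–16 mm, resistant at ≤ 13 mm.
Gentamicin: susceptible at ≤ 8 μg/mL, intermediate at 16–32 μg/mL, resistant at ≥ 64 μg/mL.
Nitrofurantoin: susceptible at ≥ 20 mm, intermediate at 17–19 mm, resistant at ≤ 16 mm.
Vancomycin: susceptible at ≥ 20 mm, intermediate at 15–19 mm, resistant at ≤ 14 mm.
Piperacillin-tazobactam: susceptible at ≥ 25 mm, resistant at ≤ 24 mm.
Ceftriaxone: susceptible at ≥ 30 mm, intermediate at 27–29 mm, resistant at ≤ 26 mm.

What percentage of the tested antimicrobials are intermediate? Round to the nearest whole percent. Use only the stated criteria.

20%

Fosfomycin: 13 mm is ≤ 15 mm ⇒ Resistant
Nafcillin (2 μg/mL) ≤ 16 μg/mL ⇒ susceptible
Trimethoprim-sulfamethoxazole (4 μg/mL) ≥ 4 μg/mL ⇒ R
Aztreonam: 0.03 μg/mL is ≤ 4 μg/mL → S
Minocycline (8 mm) ≤ 8 mm ⇒ resistant
Cefuroxime (256 μg/mL) ≥ 64 μg/mL — R
Ceftazidime (13 mm) ≤ 13 mm — resistant
Gentamicin 16 μg/mL: in 16–32 μg/mL ⇒ I
Nitrofurantoin: 13 mm is ≤ 16 mm ⇒ resistant
Vancomycin (18 mm) in 15–19 mm → intermediate
Intermediate: 2/10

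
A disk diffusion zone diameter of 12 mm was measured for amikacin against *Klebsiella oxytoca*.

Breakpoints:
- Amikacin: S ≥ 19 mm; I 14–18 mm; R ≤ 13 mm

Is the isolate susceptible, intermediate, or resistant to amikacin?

Amikacin (12 mm) ≤ 13 mm → Resistant

Resistant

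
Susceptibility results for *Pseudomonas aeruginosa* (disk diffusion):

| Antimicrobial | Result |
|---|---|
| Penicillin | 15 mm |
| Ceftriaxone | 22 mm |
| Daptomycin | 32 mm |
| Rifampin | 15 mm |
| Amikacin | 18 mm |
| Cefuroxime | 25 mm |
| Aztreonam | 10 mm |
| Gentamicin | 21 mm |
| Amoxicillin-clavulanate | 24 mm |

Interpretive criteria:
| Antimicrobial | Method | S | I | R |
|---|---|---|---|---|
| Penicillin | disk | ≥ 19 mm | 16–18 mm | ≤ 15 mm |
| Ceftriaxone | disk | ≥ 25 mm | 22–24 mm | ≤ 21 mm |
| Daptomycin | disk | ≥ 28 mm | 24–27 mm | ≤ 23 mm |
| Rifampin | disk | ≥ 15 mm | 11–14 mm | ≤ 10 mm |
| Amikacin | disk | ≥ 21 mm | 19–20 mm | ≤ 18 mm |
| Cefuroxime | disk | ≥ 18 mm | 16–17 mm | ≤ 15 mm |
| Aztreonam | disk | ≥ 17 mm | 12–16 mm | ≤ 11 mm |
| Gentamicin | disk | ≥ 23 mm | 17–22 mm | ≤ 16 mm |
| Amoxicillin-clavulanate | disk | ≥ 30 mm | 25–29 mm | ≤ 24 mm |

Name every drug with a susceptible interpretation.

Penicillin (15 mm) ≤ 15 mm — R
Ceftriaxone: 22 mm is in 22–24 mm → intermediate
Daptomycin (32 mm) ≥ 28 mm — susceptible
Rifampin: 15 mm is ≥ 15 mm — susceptible
Amikacin: 18 mm is ≤ 18 mm → R
Cefuroxime 25 mm: ≥ 18 mm — Susceptible
Aztreonam (10 mm) ≤ 11 mm ⇒ Resistant
Gentamicin (21 mm) in 17–22 mm — intermediate
Amoxicillin-clavulanate 24 mm: ≤ 24 mm — R

daptomycin, rifampin, cefuroxime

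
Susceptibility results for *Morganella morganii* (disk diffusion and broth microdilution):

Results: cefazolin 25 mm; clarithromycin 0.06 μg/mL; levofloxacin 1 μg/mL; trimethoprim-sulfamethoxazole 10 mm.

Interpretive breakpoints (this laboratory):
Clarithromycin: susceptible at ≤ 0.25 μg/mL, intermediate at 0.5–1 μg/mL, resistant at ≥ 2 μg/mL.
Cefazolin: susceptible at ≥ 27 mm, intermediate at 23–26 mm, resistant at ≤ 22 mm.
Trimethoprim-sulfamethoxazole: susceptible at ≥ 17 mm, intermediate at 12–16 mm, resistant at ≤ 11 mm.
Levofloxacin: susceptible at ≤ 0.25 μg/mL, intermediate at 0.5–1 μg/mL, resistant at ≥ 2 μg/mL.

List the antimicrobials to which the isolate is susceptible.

clarithromycin

Cefazolin: 25 mm is in 23–26 mm — I
Clarithromycin 0.06 μg/mL: ≤ 0.25 μg/mL → susceptible
Levofloxacin (1 μg/mL) in 0.5–1 μg/mL — I
Trimethoprim-sulfamethoxazole: 10 mm is ≤ 11 mm — R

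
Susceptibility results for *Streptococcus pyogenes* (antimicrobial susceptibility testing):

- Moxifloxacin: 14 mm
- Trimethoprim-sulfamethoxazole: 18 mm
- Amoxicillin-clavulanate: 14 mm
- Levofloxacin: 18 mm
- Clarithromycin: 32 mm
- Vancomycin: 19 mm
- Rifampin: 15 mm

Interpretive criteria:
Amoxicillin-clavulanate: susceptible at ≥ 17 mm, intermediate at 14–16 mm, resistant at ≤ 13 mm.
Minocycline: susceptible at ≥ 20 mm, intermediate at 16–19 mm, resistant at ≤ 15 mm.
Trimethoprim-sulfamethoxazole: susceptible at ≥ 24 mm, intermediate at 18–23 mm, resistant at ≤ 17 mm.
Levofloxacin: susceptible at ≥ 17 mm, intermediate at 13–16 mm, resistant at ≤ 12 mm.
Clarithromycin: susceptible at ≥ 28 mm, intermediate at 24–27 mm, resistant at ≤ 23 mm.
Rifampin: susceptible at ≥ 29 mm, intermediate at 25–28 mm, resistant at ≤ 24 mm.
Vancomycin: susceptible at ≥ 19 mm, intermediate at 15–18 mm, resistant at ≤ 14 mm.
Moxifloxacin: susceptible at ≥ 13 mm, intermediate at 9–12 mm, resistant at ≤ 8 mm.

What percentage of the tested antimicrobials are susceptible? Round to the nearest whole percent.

57%

Moxifloxacin 14 mm: ≥ 13 mm → S
Trimethoprim-sulfamethoxazole: 18 mm is in 18–23 mm — I
Amoxicillin-clavulanate (14 mm) in 14–16 mm — I
Levofloxacin: 18 mm is ≥ 17 mm ⇒ Susceptible
Clarithromycin 32 mm: ≥ 28 mm — susceptible
Vancomycin: 19 mm is ≥ 19 mm ⇒ susceptible
Rifampin 15 mm: ≤ 24 mm ⇒ R
Susceptible: 4/7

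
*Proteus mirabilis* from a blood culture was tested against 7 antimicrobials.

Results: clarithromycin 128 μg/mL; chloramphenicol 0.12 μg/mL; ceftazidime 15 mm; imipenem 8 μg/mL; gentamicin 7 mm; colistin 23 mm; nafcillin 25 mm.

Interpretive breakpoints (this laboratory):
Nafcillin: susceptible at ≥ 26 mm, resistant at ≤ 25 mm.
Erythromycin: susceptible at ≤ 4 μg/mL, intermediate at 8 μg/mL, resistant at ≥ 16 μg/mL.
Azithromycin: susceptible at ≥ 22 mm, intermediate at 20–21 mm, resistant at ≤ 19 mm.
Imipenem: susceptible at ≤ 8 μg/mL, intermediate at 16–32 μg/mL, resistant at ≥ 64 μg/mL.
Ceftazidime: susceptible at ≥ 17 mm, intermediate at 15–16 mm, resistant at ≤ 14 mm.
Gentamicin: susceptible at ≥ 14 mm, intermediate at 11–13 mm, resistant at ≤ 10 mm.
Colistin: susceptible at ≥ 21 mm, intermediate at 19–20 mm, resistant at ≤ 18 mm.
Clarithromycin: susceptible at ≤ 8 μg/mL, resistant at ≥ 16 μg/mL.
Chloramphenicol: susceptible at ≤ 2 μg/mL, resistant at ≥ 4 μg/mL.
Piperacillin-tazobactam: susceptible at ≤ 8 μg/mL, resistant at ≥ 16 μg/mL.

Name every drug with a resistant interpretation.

Clarithromycin (128 μg/mL) ≥ 16 μg/mL — R
Chloramphenicol 0.12 μg/mL: ≤ 2 μg/mL ⇒ S
Ceftazidime (15 mm) in 15–16 mm — intermediate
Imipenem: 8 μg/mL is ≤ 8 μg/mL ⇒ susceptible
Gentamicin 7 mm: ≤ 10 mm → R
Colistin (23 mm) ≥ 21 mm ⇒ S
Nafcillin (25 mm) ≤ 25 mm → R

clarithromycin, gentamicin, nafcillin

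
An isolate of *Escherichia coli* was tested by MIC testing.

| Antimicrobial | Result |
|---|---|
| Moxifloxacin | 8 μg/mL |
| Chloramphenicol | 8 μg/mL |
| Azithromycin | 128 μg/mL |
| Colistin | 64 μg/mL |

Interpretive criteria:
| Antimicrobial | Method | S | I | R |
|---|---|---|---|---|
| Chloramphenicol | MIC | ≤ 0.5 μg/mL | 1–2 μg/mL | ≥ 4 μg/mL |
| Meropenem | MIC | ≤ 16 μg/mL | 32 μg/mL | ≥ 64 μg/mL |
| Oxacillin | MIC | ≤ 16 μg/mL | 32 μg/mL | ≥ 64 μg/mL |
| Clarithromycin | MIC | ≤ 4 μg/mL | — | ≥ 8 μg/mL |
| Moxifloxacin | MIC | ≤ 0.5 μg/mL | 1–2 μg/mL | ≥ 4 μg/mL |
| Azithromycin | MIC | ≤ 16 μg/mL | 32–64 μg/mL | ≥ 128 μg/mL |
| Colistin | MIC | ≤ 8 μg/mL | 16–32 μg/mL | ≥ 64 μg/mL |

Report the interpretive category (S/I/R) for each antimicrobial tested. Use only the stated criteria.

Moxifloxacin 8 μg/mL: ≥ 4 μg/mL → R
Chloramphenicol (8 μg/mL) ≥ 4 μg/mL → resistant
Azithromycin: 128 μg/mL is ≥ 128 μg/mL → Resistant
Colistin 64 μg/mL: ≥ 64 μg/mL → Resistant

R, R, R, R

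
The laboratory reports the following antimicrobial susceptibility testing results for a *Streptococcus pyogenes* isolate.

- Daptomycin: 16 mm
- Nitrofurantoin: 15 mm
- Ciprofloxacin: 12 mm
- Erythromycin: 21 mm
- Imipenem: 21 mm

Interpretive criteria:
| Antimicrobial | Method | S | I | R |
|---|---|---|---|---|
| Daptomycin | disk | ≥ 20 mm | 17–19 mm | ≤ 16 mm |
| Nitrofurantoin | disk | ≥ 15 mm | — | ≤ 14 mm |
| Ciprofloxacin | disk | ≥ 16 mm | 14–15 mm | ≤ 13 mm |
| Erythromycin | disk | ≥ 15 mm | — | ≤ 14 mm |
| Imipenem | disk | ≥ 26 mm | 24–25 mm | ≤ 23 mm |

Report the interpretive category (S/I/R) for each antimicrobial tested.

Daptomycin: 16 mm is ≤ 16 mm → Resistant
Nitrofurantoin 15 mm: ≥ 15 mm → Susceptible
Ciprofloxacin 12 mm: ≤ 13 mm — resistant
Erythromycin: 21 mm is ≥ 15 mm → S
Imipenem: 21 mm is ≤ 23 mm → Resistant

R, S, R, S, R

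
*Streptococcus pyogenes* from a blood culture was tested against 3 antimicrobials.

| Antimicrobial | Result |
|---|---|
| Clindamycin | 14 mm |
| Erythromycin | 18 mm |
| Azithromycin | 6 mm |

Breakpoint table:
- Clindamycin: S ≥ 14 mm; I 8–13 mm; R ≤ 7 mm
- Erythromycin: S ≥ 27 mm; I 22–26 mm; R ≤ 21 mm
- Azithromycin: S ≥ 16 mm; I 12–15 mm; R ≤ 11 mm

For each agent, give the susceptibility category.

S, R, R

Clindamycin 14 mm: ≥ 14 mm — S
Erythromycin: 18 mm is ≤ 21 mm ⇒ R
Azithromycin (6 mm) ≤ 11 mm — Resistant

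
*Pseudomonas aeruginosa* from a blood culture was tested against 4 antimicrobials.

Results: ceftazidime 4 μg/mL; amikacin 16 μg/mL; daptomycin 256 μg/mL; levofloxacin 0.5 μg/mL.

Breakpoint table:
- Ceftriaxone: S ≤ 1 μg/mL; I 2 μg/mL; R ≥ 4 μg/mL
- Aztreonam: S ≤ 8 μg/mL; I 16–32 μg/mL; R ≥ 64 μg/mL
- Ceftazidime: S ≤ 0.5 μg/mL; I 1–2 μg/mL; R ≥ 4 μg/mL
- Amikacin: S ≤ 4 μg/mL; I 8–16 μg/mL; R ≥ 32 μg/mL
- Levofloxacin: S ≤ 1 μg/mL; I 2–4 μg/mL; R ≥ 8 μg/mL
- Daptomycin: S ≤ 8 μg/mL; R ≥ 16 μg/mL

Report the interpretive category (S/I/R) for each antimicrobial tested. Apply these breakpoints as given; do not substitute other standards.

Ceftazidime: 4 μg/mL is ≥ 4 μg/mL ⇒ resistant
Amikacin (16 μg/mL) in 8–16 μg/mL → Intermediate
Daptomycin 256 μg/mL: ≥ 16 μg/mL — resistant
Levofloxacin 0.5 μg/mL: ≤ 1 μg/mL — S

R, I, R, S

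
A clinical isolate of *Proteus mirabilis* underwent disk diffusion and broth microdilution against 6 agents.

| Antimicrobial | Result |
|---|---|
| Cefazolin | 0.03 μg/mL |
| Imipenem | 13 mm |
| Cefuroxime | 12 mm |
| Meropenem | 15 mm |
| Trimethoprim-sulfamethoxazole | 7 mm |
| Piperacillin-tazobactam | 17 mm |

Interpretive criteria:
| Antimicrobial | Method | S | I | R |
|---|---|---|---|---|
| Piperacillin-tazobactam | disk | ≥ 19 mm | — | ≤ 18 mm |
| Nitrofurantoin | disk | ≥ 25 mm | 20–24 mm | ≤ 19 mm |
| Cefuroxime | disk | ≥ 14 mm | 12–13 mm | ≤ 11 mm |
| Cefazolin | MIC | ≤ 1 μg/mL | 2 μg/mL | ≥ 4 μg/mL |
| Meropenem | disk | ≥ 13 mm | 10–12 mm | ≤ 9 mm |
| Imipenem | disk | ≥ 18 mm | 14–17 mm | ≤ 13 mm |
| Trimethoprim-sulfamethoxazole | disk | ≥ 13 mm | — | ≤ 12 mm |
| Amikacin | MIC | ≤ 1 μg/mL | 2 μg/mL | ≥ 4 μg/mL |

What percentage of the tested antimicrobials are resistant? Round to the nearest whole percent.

Cefazolin (0.03 μg/mL) ≤ 1 μg/mL ⇒ susceptible
Imipenem: 13 mm is ≤ 13 mm — R
Cefuroxime (12 mm) in 12–13 mm ⇒ intermediate
Meropenem (15 mm) ≥ 13 mm → Susceptible
Trimethoprim-sulfamethoxazole: 7 mm is ≤ 12 mm ⇒ Resistant
Piperacillin-tazobactam 17 mm: ≤ 18 mm ⇒ resistant
Resistant: 3/6

50%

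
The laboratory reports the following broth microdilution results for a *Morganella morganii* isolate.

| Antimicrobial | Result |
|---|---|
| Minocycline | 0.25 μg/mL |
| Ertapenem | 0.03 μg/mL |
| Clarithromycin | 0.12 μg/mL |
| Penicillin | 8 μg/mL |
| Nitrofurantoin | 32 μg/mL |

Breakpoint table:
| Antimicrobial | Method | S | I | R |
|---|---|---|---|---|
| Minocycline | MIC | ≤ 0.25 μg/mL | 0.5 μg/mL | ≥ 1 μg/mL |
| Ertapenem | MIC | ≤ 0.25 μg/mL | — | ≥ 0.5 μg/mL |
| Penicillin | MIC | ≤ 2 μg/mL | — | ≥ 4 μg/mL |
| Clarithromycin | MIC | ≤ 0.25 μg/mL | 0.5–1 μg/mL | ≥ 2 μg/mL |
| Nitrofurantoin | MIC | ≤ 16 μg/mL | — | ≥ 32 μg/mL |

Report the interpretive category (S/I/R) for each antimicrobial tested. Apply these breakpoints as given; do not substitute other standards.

S, S, S, R, R

Minocycline (0.25 μg/mL) ≤ 0.25 μg/mL → susceptible
Ertapenem 0.03 μg/mL: ≤ 0.25 μg/mL — susceptible
Clarithromycin: 0.12 μg/mL is ≤ 0.25 μg/mL ⇒ susceptible
Penicillin (8 μg/mL) ≥ 4 μg/mL — Resistant
Nitrofurantoin (32 μg/mL) ≥ 32 μg/mL ⇒ R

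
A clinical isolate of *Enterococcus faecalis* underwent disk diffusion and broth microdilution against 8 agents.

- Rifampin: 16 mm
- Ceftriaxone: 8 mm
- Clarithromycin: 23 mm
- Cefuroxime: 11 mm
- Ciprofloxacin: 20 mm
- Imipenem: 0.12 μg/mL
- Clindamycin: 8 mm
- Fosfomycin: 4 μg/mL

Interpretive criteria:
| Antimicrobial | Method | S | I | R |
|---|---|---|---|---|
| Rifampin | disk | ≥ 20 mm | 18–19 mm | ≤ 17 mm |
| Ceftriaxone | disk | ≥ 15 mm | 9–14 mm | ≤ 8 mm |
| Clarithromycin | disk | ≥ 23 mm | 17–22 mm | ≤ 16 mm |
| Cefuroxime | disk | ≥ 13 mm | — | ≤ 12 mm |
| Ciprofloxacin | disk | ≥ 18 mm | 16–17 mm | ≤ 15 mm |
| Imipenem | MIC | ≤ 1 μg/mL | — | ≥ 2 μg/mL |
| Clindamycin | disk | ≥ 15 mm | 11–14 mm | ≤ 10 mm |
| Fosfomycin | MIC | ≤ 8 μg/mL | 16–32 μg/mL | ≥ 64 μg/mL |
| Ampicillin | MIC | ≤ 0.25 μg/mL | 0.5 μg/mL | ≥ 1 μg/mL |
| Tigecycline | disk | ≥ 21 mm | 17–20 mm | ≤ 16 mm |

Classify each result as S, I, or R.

R, R, S, R, S, S, R, S

Rifampin: 16 mm is ≤ 17 mm → R
Ceftriaxone (8 mm) ≤ 8 mm — R
Clarithromycin (23 mm) ≥ 23 mm ⇒ Susceptible
Cefuroxime: 11 mm is ≤ 12 mm — Resistant
Ciprofloxacin (20 mm) ≥ 18 mm — S
Imipenem 0.12 μg/mL: ≤ 1 μg/mL — susceptible
Clindamycin: 8 mm is ≤ 10 mm ⇒ resistant
Fosfomycin: 4 μg/mL is ≤ 8 μg/mL ⇒ Susceptible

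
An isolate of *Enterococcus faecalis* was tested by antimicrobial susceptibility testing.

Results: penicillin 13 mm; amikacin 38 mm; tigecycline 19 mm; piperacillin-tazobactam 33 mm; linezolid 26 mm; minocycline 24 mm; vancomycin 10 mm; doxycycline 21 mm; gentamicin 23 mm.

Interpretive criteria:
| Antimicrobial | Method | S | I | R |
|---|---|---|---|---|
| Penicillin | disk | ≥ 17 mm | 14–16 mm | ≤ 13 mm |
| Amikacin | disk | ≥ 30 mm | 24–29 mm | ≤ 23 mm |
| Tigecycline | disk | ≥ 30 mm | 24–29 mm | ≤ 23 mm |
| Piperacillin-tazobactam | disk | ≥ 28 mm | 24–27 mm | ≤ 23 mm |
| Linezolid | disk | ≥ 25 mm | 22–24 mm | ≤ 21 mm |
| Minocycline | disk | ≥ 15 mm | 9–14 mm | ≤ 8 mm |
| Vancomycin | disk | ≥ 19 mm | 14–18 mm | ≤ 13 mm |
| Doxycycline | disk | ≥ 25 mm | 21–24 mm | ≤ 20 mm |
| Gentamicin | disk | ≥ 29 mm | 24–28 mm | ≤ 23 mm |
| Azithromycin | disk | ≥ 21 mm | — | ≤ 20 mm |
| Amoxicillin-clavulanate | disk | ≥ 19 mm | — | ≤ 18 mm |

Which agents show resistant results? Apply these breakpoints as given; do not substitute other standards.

penicillin, tigecycline, vancomycin, gentamicin

Penicillin (13 mm) ≤ 13 mm — R
Amikacin (38 mm) ≥ 30 mm → Susceptible
Tigecycline (19 mm) ≤ 23 mm → resistant
Piperacillin-tazobactam: 33 mm is ≥ 28 mm ⇒ S
Linezolid 26 mm: ≥ 25 mm → susceptible
Minocycline: 24 mm is ≥ 15 mm ⇒ susceptible
Vancomycin: 10 mm is ≤ 13 mm — resistant
Doxycycline (21 mm) in 21–24 mm ⇒ I
Gentamicin 23 mm: ≤ 23 mm — Resistant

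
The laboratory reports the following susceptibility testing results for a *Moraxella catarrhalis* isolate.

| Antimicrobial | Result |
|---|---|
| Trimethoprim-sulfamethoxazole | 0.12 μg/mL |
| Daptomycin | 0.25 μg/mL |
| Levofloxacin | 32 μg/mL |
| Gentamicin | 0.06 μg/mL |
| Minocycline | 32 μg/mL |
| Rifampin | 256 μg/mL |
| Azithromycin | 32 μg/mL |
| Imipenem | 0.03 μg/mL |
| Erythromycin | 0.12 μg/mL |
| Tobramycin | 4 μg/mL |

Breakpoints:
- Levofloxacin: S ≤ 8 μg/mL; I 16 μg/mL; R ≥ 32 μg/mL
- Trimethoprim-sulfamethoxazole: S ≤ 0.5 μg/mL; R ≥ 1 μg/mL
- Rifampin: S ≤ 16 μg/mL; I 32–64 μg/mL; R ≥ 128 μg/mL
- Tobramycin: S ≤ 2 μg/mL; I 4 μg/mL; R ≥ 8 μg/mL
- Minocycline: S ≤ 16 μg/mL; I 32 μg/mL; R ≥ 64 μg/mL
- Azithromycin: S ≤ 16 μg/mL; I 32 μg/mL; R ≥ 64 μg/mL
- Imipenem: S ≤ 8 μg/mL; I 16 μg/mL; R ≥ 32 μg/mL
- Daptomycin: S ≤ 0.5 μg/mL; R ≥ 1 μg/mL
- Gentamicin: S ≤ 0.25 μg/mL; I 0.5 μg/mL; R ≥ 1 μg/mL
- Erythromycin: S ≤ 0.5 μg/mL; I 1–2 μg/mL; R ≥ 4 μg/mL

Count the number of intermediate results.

Trimethoprim-sulfamethoxazole: 0.12 μg/mL is ≤ 0.5 μg/mL → S
Daptomycin: 0.25 μg/mL is ≤ 0.5 μg/mL — susceptible
Levofloxacin (32 μg/mL) ≥ 32 μg/mL — resistant
Gentamicin 0.06 μg/mL: ≤ 0.25 μg/mL ⇒ Susceptible
Minocycline 32 μg/mL: = 32 μg/mL → intermediate
Rifampin: 256 μg/mL is ≥ 128 μg/mL → resistant
Azithromycin 32 μg/mL: = 32 μg/mL ⇒ intermediate
Imipenem 0.03 μg/mL: ≤ 8 μg/mL ⇒ S
Erythromycin 0.12 μg/mL: ≤ 0.5 μg/mL ⇒ S
Tobramycin: 4 μg/mL is = 4 μg/mL ⇒ intermediate
Intermediate: 3

3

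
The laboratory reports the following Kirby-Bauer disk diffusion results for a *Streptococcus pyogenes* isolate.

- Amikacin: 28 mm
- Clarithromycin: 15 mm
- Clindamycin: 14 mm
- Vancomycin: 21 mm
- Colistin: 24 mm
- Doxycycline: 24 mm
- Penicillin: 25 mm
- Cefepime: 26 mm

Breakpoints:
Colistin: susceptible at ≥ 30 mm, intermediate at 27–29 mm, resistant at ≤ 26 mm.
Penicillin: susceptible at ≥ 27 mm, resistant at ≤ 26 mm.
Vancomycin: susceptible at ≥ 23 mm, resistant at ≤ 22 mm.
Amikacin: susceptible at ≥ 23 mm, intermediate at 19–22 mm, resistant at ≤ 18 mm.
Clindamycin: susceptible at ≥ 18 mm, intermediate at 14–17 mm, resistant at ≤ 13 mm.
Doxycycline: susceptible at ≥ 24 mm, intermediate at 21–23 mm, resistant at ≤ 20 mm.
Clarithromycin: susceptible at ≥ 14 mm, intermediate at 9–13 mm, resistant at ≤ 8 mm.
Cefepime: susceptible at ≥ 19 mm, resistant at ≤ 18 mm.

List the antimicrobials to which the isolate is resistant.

vancomycin, colistin, penicillin

Amikacin 28 mm: ≥ 23 mm — susceptible
Clarithromycin 15 mm: ≥ 14 mm — susceptible
Clindamycin: 14 mm is in 14–17 mm ⇒ I
Vancomycin 21 mm: ≤ 22 mm — Resistant
Colistin (24 mm) ≤ 26 mm → resistant
Doxycycline (24 mm) ≥ 24 mm → S
Penicillin: 25 mm is ≤ 26 mm — R
Cefepime 26 mm: ≥ 19 mm → S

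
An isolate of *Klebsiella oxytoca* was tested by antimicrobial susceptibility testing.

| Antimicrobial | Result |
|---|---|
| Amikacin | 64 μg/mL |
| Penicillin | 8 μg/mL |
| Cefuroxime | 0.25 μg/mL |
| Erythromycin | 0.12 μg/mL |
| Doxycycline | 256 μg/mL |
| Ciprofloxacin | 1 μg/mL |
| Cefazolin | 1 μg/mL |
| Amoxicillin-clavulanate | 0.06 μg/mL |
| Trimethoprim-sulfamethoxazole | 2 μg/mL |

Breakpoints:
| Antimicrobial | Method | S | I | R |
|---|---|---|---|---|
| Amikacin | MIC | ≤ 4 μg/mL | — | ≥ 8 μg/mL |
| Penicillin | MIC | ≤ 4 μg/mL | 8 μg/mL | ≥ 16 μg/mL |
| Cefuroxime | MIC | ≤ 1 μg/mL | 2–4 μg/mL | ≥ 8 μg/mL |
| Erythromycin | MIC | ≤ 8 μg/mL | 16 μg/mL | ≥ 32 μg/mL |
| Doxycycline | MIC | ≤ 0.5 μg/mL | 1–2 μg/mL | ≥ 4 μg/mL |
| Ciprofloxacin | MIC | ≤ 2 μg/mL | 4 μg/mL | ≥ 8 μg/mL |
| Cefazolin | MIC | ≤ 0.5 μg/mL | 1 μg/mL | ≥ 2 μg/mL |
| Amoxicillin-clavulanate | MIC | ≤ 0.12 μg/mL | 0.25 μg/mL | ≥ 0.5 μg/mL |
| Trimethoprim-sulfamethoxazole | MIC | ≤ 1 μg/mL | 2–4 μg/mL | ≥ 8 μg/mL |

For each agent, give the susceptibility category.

R, I, S, S, R, S, I, S, I

Amikacin (64 μg/mL) ≥ 8 μg/mL → Resistant
Penicillin (8 μg/mL) = 8 μg/mL → intermediate
Cefuroxime: 0.25 μg/mL is ≤ 1 μg/mL — Susceptible
Erythromycin (0.12 μg/mL) ≤ 8 μg/mL ⇒ susceptible
Doxycycline (256 μg/mL) ≥ 4 μg/mL ⇒ resistant
Ciprofloxacin: 1 μg/mL is ≤ 2 μg/mL ⇒ susceptible
Cefazolin (1 μg/mL) = 1 μg/mL → I
Amoxicillin-clavulanate 0.06 μg/mL: ≤ 0.12 μg/mL — susceptible
Trimethoprim-sulfamethoxazole 2 μg/mL: in 2–4 μg/mL — I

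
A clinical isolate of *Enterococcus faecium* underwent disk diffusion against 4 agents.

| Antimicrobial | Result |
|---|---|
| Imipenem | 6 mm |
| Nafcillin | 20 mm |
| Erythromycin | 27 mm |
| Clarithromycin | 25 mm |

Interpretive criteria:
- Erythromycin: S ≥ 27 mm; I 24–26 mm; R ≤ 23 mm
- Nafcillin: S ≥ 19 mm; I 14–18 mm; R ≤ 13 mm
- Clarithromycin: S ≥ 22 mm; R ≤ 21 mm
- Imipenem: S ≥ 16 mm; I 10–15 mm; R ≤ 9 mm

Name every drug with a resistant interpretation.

imipenem

Imipenem: 6 mm is ≤ 9 mm ⇒ resistant
Nafcillin: 20 mm is ≥ 19 mm → susceptible
Erythromycin 27 mm: ≥ 27 mm ⇒ susceptible
Clarithromycin (25 mm) ≥ 22 mm → susceptible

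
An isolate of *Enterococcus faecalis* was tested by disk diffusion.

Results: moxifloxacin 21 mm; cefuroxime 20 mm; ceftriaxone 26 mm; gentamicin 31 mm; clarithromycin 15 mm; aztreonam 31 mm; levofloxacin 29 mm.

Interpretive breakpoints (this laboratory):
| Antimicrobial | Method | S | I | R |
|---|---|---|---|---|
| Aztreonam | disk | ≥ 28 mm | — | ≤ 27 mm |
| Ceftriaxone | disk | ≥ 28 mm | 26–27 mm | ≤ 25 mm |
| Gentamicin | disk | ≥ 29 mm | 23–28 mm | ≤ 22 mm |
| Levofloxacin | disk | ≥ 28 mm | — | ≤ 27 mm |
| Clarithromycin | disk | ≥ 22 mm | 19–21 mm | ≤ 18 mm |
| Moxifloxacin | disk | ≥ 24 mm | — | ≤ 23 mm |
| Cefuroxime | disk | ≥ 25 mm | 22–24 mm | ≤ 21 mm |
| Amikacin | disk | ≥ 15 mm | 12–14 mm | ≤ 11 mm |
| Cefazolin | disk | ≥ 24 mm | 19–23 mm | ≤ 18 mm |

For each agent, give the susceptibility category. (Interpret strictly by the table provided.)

Moxifloxacin: 21 mm is ≤ 23 mm → Resistant
Cefuroxime 20 mm: ≤ 21 mm — Resistant
Ceftriaxone (26 mm) in 26–27 mm — Intermediate
Gentamicin 31 mm: ≥ 29 mm ⇒ Susceptible
Clarithromycin: 15 mm is ≤ 18 mm ⇒ Resistant
Aztreonam (31 mm) ≥ 28 mm — susceptible
Levofloxacin (29 mm) ≥ 28 mm — S

R, R, I, S, R, S, S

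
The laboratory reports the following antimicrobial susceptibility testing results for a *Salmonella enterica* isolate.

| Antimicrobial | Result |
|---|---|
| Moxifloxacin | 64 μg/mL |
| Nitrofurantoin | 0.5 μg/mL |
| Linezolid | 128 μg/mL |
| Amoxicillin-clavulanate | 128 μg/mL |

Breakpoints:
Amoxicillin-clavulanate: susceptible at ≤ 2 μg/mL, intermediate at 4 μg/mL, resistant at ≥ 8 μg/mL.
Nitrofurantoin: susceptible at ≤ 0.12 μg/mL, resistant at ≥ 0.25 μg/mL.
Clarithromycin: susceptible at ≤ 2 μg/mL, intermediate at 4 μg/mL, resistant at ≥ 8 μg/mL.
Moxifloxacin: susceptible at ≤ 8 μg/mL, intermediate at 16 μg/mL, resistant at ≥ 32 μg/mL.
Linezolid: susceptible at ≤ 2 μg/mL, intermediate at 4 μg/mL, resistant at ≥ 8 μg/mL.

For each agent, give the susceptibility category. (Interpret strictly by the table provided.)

Moxifloxacin: 64 μg/mL is ≥ 32 μg/mL → Resistant
Nitrofurantoin 0.5 μg/mL: ≥ 0.25 μg/mL → R
Linezolid (128 μg/mL) ≥ 8 μg/mL → R
Amoxicillin-clavulanate: 128 μg/mL is ≥ 8 μg/mL ⇒ Resistant

R, R, R, R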